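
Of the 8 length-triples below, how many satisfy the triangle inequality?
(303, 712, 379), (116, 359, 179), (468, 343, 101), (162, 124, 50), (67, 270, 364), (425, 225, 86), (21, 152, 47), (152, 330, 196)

2

(303,379,712): 303+379 ≤ 712 → not valid
(116,179,359): 116+179 ≤ 359 → not valid
(101,343,468): 101+343 ≤ 468 → not valid
(50,124,162): 50+124 > 162 → valid
(67,270,364): 67+270 ≤ 364 → not valid
(86,225,425): 86+225 ≤ 425 → not valid
(21,47,152): 21+47 ≤ 152 → not valid
(152,196,330): 152+196 > 330 → valid
2 of the 8 triples form a triangle.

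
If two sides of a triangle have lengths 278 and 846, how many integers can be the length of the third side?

555

The third side lies in the open interval (568, 1124).
Integers from 569 to 1123 inclusive: 1123 − 569 + 1 = 555.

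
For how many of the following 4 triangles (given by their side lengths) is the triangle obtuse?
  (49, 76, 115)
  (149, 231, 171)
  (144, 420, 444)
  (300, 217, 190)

(49,76,115): 49²+76² = 8177 < 13225 = 115² → obtuse
(149,231,171): 149²+171² = 51442 < 53361 = 231² → obtuse
(144,420,444): 144²+420² = 197136 = 444² → right
(300,217,190): 190²+217² = 83189 < 90000 = 300² → obtuse
3 of the 4 are obtuse.

3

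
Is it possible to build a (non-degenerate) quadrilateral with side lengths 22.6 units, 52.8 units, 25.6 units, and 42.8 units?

Yes

A quadrilateral exists iff every side is shorter than the sum of the others — equivalently, the longest side is less than the sum of the rest.
Longest side 52.8 < 91.0 (sum of the remaining 3), so yes.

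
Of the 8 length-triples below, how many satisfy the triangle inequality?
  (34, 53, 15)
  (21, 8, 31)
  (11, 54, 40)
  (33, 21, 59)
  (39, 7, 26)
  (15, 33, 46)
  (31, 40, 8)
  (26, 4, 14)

(15,34,53): 15+34 ≤ 53 → not valid
(8,21,31): 8+21 ≤ 31 → not valid
(11,40,54): 11+40 ≤ 54 → not valid
(21,33,59): 21+33 ≤ 59 → not valid
(7,26,39): 7+26 ≤ 39 → not valid
(15,33,46): 15+33 > 46 → valid
(8,31,40): 8+31 ≤ 40 → not valid
(4,14,26): 4+14 ≤ 26 → not valid
1 of the 8 triples forms a triangle.

1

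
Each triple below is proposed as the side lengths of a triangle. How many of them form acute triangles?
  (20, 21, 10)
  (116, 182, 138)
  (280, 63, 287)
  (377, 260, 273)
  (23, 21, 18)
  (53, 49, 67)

3

(20,21,10): 10²+20² = 500 > 441 = 21² → acute
(116,182,138): 116²+138² = 32500 < 33124 = 182² → obtuse
(280,63,287): 63²+280² = 82369 = 287² → right
(377,260,273): 260²+273² = 142129 = 377² → right
(23,21,18): 18²+21² = 765 > 529 = 23² → acute
(53,49,67): 49²+53² = 5210 > 4489 = 67² → acute
3 of the 6 are acute.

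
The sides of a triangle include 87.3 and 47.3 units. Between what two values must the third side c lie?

40.0 < c < 134.6

By the triangle inequality, c must be less than 87.3 + 47.3 = 134.6 and greater than |87.3 − 47.3| = 40.0.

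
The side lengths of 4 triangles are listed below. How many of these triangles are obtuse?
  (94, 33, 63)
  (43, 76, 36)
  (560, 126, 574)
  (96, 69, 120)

(94,33,63): 33²+63² = 5058 < 8836 = 94² → obtuse
(43,76,36): 36²+43² = 3145 < 5776 = 76² → obtuse
(560,126,574): 126²+560² = 329476 = 574² → right
(96,69,120): 69²+96² = 13977 < 14400 = 120² → obtuse
3 of the 4 are obtuse.

3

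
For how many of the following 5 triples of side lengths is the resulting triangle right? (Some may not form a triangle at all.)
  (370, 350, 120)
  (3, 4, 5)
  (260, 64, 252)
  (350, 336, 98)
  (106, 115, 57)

4

(370,350,120): 120²+350² = 136900 = 370² → right
(3,4,5): 3²+4² = 25 = 5² → right
(260,64,252): 64²+252² = 67600 = 260² → right
(350,336,98): 98²+336² = 122500 = 350² → right
(106,115,57): 57²+106² = 14485 > 13225 = 115² → acute
4 of the 5 are right.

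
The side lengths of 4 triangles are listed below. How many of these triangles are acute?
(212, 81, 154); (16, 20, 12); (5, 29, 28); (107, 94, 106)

(212,81,154): 81²+154² = 30277 < 44944 = 212² → obtuse
(16,20,12): 12²+16² = 400 = 20² → right
(5,29,28): 5²+28² = 809 < 841 = 29² → obtuse
(107,94,106): 94²+106² = 20072 > 11449 = 107² → acute
1 of the 4 is acute.

1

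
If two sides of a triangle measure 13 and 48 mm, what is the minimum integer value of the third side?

36

The third side must be strictly greater than |13 − 48| = 35.
The smallest integer above 35 is 36.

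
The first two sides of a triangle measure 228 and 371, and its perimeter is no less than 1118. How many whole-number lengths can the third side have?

80

Triangle inequality: 143 < x < 599. Perimeter ≥ 1118 gives x ≥ 1118 − 228 − 371 = 519.
So 519 ≤ x < 599; integers 519 through 598: 80 values.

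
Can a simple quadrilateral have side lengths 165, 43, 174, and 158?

Yes

A quadrilateral exists iff every side is shorter than the sum of the others — equivalently, the longest side is less than the sum of the rest.
Longest side 174 < 366 (sum of the remaining 3), so yes.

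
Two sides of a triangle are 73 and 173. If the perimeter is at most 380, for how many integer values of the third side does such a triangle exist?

Triangle inequality: 100 < x < 246. Perimeter ≤ 380 gives x ≤ 380 − 73 − 173 = 134.
So 100 < x ≤ 134; integers 101 through 134: 34 values.

34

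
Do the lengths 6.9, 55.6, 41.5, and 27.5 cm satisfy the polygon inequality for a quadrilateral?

Yes

A quadrilateral exists iff every side is shorter than the sum of the others — equivalently, the longest side is less than the sum of the rest.
Longest side 55.6 < 75.9 (sum of the remaining 3), so yes.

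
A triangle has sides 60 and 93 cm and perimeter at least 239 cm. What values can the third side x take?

86 ≤ x < 153 cm

Triangle inequality alone gives 33 < x < 153.
The perimeter condition gives x ≥ 239 − 60 − 93 = 86.
Intersecting the two: 86 ≤ x < 153.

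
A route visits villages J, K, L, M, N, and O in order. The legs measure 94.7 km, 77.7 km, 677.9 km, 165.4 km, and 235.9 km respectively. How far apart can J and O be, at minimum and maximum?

The maximum is all hops collinear in one direction: 94.7 + 77.7 + 677.9 + 165.4 + 235.9 = 1251.6.
The longest hop is 677.9; the others sum to 573.7. Folding the others back against it leaves at least 677.9 − 573.7 = 104.2.

104.2 ≤ JO ≤ 1251.6 km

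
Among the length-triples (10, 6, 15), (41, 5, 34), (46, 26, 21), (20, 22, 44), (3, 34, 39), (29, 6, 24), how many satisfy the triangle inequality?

3

(6,10,15): 6+10 > 15 → valid
(5,34,41): 5+34 ≤ 41 → not valid
(21,26,46): 21+26 > 46 → valid
(20,22,44): 20+22 ≤ 44 → not valid
(3,34,39): 3+34 ≤ 39 → not valid
(6,24,29): 6+24 > 29 → valid
3 of the 6 triples form a triangle.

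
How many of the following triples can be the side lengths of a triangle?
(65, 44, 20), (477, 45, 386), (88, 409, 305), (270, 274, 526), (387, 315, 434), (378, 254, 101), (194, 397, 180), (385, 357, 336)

3

(20,44,65): 20+44 ≤ 65 → not valid
(45,386,477): 45+386 ≤ 477 → not valid
(88,305,409): 88+305 ≤ 409 → not valid
(270,274,526): 270+274 > 526 → valid
(315,387,434): 315+387 > 434 → valid
(101,254,378): 101+254 ≤ 378 → not valid
(180,194,397): 180+194 ≤ 397 → not valid
(336,357,385): 336+357 > 385 → valid
3 of the 8 triples form a triangle.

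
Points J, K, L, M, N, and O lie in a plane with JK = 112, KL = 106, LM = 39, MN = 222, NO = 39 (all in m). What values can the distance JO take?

The maximum is all hops collinear in one direction: 112 + 106 + 39 + 222 + 39 = 518.
The longest hop is 222; the others sum to 296. Since 222 ≤ 296, the path can fold back on itself completely, so the minimum distance is 0.

0 ≤ JO ≤ 518 m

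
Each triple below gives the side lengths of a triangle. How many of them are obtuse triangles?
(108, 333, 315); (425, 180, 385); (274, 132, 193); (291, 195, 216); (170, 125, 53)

2

(108,333,315): 108²+315² = 110889 = 333² → right
(425,180,385): 180²+385² = 180625 = 425² → right
(274,132,193): 132²+193² = 54673 < 75076 = 274² → obtuse
(291,195,216): 195²+216² = 84681 = 291² → right
(170,125,53): 53²+125² = 18434 < 28900 = 170² → obtuse
2 of the 5 are obtuse.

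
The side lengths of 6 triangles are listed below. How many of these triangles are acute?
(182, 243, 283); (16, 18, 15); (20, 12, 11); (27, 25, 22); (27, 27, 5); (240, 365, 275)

(182,243,283): 182²+243² = 92173 > 80089 = 283² → acute
(16,18,15): 15²+16² = 481 > 324 = 18² → acute
(20,12,11): 11²+12² = 265 < 400 = 20² → obtuse
(27,25,22): 22²+25² = 1109 > 729 = 27² → acute
(27,27,5): 5²+27² = 754 > 729 = 27² → acute
(240,365,275): 240²+275² = 133225 = 365² → right
4 of the 6 are acute.

4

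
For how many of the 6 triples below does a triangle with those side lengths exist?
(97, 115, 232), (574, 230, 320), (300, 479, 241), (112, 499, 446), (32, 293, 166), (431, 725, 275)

(97,115,232): 97+115 ≤ 232 → not valid
(230,320,574): 230+320 ≤ 574 → not valid
(241,300,479): 241+300 > 479 → valid
(112,446,499): 112+446 > 499 → valid
(32,166,293): 32+166 ≤ 293 → not valid
(275,431,725): 275+431 ≤ 725 → not valid
2 of the 6 triples form a triangle.

2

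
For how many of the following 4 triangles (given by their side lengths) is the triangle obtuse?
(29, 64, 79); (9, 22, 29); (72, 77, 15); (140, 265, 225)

3

(29,64,79): 29²+64² = 4937 < 6241 = 79² → obtuse
(9,22,29): 9²+22² = 565 < 841 = 29² → obtuse
(72,77,15): 15²+72² = 5409 < 5929 = 77² → obtuse
(140,265,225): 140²+225² = 70225 = 265² → right
3 of the 4 are obtuse.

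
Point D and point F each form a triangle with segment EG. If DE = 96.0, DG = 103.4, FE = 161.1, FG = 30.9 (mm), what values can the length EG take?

From triangle DEG: |96.0 − 103.4| < EG < 96.0 + 103.4, i.e. 7.4 < EG < 199.4.
From triangle FEG: 130.2 < EG < 192.0.
Both must hold, so EG lies in the intersection.

130.2 < EG < 192.0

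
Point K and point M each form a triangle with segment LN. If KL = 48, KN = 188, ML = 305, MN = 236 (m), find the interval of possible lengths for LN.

140 < LN < 236

From triangle KLN: |48 − 188| < LN < 48 + 188, i.e. 140 < LN < 236.
From triangle MLN: 69 < LN < 541.
Both must hold, so LN lies in the intersection.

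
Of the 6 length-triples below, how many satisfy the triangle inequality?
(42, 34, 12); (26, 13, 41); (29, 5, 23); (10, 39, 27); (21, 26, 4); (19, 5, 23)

2

(12,34,42): 12+34 > 42 → valid
(13,26,41): 13+26 ≤ 41 → not valid
(5,23,29): 5+23 ≤ 29 → not valid
(10,27,39): 10+27 ≤ 39 → not valid
(4,21,26): 4+21 ≤ 26 → not valid
(5,19,23): 5+19 > 23 → valid
2 of the 6 triples form a triangle.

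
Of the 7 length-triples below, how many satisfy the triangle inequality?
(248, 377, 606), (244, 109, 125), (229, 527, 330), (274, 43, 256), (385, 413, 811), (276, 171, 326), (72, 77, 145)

5

(248,377,606): 248+377 > 606 → valid
(109,125,244): 109+125 ≤ 244 → not valid
(229,330,527): 229+330 > 527 → valid
(43,256,274): 43+256 > 274 → valid
(385,413,811): 385+413 ≤ 811 → not valid
(171,276,326): 171+276 > 326 → valid
(72,77,145): 72+77 > 145 → valid
5 of the 7 triples form a triangle.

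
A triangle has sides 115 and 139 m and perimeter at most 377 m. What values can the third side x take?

Triangle inequality alone gives 24 < x < 254.
The perimeter condition gives x ≤ 377 − 115 − 139 = 123.
Intersecting the two: 24 < x ≤ 123.

24 < x ≤ 123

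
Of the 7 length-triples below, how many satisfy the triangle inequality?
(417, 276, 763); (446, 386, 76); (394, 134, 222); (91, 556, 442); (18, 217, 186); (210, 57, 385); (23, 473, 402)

(276,417,763): 276+417 ≤ 763 → not valid
(76,386,446): 76+386 > 446 → valid
(134,222,394): 134+222 ≤ 394 → not valid
(91,442,556): 91+442 ≤ 556 → not valid
(18,186,217): 18+186 ≤ 217 → not valid
(57,210,385): 57+210 ≤ 385 → not valid
(23,402,473): 23+402 ≤ 473 → not valid
1 of the 7 triples forms a triangle.

1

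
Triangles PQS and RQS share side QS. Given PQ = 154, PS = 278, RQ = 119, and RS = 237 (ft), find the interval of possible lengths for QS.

From triangle PQS: |154 − 278| < QS < 154 + 278, i.e. 124 < QS < 432.
From triangle RQS: 118 < QS < 356.
Both must hold, so QS lies in the intersection.

124 < QS < 356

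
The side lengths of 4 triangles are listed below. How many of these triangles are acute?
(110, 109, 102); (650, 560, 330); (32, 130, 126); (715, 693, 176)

1

(110,109,102): 102²+109² = 22285 > 12100 = 110² → acute
(650,560,330): 330²+560² = 422500 = 650² → right
(32,130,126): 32²+126² = 16900 = 130² → right
(715,693,176): 176²+693² = 511225 = 715² → right
1 of the 4 is acute.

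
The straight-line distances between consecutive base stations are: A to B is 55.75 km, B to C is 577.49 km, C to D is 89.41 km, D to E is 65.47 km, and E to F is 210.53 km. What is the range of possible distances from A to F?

156.33 ≤ AF ≤ 998.65 km

The maximum is all hops collinear in one direction: 55.75 + 577.49 + 89.41 + 65.47 + 210.53 = 998.65.
The longest hop is 577.49; the others sum to 421.16. Folding the others back against it leaves at least 577.49 − 421.16 = 156.33.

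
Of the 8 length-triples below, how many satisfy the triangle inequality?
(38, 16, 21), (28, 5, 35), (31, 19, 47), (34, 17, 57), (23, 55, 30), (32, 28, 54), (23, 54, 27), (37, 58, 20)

2

(16,21,38): 16+21 ≤ 38 → not valid
(5,28,35): 5+28 ≤ 35 → not valid
(19,31,47): 19+31 > 47 → valid
(17,34,57): 17+34 ≤ 57 → not valid
(23,30,55): 23+30 ≤ 55 → not valid
(28,32,54): 28+32 > 54 → valid
(23,27,54): 23+27 ≤ 54 → not valid
(20,37,58): 20+37 ≤ 58 → not valid
2 of the 8 triples form a triangle.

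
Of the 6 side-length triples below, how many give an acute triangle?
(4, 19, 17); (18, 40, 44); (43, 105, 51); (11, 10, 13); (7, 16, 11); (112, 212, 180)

(4,19,17): 4²+17² = 305 < 361 = 19² → obtuse
(18,40,44): 18²+40² = 1924 < 1936 = 44² → obtuse
(43,105,51): 43+51 ≤ 105, not a triangle
(11,10,13): 10²+11² = 221 > 169 = 13² → acute
(7,16,11): 7²+11² = 170 < 256 = 16² → obtuse
(112,212,180): 112²+180² = 44944 = 212² → right
1 of the 6 is acute.

1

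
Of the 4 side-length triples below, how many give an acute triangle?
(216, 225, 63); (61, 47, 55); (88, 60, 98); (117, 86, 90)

3

(216,225,63): 63²+216² = 50625 = 225² → right
(61,47,55): 47²+55² = 5234 > 3721 = 61² → acute
(88,60,98): 60²+88² = 11344 > 9604 = 98² → acute
(117,86,90): 86²+90² = 15496 > 13689 = 117² → acute
3 of the 4 are acute.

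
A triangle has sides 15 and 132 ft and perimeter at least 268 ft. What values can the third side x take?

121 ≤ x < 147

Triangle inequality alone gives 117 < x < 147.
The perimeter condition gives x ≥ 268 − 15 − 132 = 121.
Intersecting the two: 121 ≤ x < 147.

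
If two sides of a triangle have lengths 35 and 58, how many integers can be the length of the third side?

The third side lies in the open interval (23, 93).
Integers from 24 to 92 inclusive: 92 − 24 + 1 = 69.

69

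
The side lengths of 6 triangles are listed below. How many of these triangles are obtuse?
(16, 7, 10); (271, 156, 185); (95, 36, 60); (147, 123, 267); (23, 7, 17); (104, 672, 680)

5

(16,7,10): 7²+10² = 149 < 256 = 16² → obtuse
(271,156,185): 156²+185² = 58561 < 73441 = 271² → obtuse
(95,36,60): 36²+60² = 4896 < 9025 = 95² → obtuse
(147,123,267): 123²+147² = 36738 < 71289 = 267² → obtuse
(23,7,17): 7²+17² = 338 < 529 = 23² → obtuse
(104,672,680): 104²+672² = 462400 = 680² → right
5 of the 6 are obtuse.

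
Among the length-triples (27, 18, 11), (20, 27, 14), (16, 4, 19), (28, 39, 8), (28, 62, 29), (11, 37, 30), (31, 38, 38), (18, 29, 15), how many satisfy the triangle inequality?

6

(11,18,27): 11+18 > 27 → valid
(14,20,27): 14+20 > 27 → valid
(4,16,19): 4+16 > 19 → valid
(8,28,39): 8+28 ≤ 39 → not valid
(28,29,62): 28+29 ≤ 62 → not valid
(11,30,37): 11+30 > 37 → valid
(31,38,38): 31+38 > 38 → valid
(15,18,29): 15+18 > 29 → valid
6 of the 8 triples form a triangle.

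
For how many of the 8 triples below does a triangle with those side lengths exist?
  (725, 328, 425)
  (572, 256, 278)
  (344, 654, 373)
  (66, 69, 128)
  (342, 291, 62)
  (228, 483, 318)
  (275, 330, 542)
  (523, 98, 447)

(328,425,725): 328+425 > 725 → valid
(256,278,572): 256+278 ≤ 572 → not valid
(344,373,654): 344+373 > 654 → valid
(66,69,128): 66+69 > 128 → valid
(62,291,342): 62+291 > 342 → valid
(228,318,483): 228+318 > 483 → valid
(275,330,542): 275+330 > 542 → valid
(98,447,523): 98+447 > 523 → valid
7 of the 8 triples form a triangle.

7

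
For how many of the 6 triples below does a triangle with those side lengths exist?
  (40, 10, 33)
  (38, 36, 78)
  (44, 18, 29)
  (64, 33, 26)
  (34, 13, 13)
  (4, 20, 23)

3

(10,33,40): 10+33 > 40 → valid
(36,38,78): 36+38 ≤ 78 → not valid
(18,29,44): 18+29 > 44 → valid
(26,33,64): 26+33 ≤ 64 → not valid
(13,13,34): 13+13 ≤ 34 → not valid
(4,20,23): 4+20 > 23 → valid
3 of the 6 triples form a triangle.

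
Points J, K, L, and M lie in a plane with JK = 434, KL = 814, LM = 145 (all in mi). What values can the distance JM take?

The maximum is all hops collinear in one direction: 434 + 814 + 145 = 1393.
The longest hop is 814; the others sum to 579. Folding the others back against it leaves at least 814 − 579 = 235.

235 ≤ JM ≤ 1393 mi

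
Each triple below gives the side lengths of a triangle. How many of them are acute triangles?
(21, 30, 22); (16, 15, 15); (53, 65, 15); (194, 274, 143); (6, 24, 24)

(21,30,22): 21²+22² = 925 > 900 = 30² → acute
(16,15,15): 15²+15² = 450 > 256 = 16² → acute
(53,65,15): 15²+53² = 3034 < 4225 = 65² → obtuse
(194,274,143): 143²+194² = 58085 < 75076 = 274² → obtuse
(6,24,24): 6²+24² = 612 > 576 = 24² → acute
3 of the 5 are acute.

3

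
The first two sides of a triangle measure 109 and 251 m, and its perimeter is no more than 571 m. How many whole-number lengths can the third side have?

69

Triangle inequality: 142 < x < 360. Perimeter ≤ 571 gives x ≤ 571 − 109 − 251 = 211.
So 142 < x ≤ 211; integers 143 through 211: 69 values.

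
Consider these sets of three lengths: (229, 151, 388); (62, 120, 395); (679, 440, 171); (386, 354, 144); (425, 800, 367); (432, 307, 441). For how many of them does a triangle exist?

2

(151,229,388): 151+229 ≤ 388 → not valid
(62,120,395): 62+120 ≤ 395 → not valid
(171,440,679): 171+440 ≤ 679 → not valid
(144,354,386): 144+354 > 386 → valid
(367,425,800): 367+425 ≤ 800 → not valid
(307,432,441): 307+432 > 441 → valid
2 of the 6 triples form a triangle.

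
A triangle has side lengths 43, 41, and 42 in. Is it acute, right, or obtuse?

Compare the square of the longest side to the sum of squares of the other two: 41² + 42² = 3445 > 1849 = 43².

acute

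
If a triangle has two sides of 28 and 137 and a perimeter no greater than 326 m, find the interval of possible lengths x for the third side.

Triangle inequality alone gives 109 < x < 165.
The perimeter condition gives x ≤ 326 − 28 − 137 = 161.
Intersecting the two: 109 < x ≤ 161.

109 < x ≤ 161 m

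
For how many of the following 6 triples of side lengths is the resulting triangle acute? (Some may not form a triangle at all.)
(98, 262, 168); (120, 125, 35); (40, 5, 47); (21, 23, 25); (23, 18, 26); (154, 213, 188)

3

(98,262,168): 98²+168² = 37828 < 68644 = 262² → obtuse
(120,125,35): 35²+120² = 15625 = 125² → right
(40,5,47): 5+40 ≤ 47, not a triangle
(21,23,25): 21²+23² = 970 > 625 = 25² → acute
(23,18,26): 18²+23² = 853 > 676 = 26² → acute
(154,213,188): 154²+188² = 59060 > 45369 = 213² → acute
3 of the 6 are acute.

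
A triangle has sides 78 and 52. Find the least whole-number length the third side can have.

27

The third side must be strictly greater than |78 − 52| = 26.
The smallest integer above 26 is 27.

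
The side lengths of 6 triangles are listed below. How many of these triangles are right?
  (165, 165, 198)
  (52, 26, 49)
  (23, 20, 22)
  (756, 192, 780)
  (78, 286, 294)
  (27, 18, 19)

1

(165,165,198): 165²+165² = 54450 > 39204 = 198² → acute
(52,26,49): 26²+49² = 3077 > 2704 = 52² → acute
(23,20,22): 20²+22² = 884 > 529 = 23² → acute
(756,192,780): 192²+756² = 608400 = 780² → right
(78,286,294): 78²+286² = 87880 > 86436 = 294² → acute
(27,18,19): 18²+19² = 685 < 729 = 27² → obtuse
1 of the 6 is right.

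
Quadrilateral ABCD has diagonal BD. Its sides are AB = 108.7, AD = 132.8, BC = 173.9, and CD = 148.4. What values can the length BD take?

From triangle ABD: |108.7 − 132.8| < BD < 108.7 + 132.8, i.e. 24.1 < BD < 241.5.
From triangle CBD: 25.5 < BD < 322.3.
Both must hold, so BD lies in the intersection.

25.5 < BD < 241.5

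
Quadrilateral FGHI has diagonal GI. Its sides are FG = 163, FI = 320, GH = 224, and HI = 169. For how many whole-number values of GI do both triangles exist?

From triangle FGI: 157 < GI < 483.
From triangle HGI: 55 < GI < 393.
Intersection: 157 < GI < 393, so integers 158 through 392: 235 values.

235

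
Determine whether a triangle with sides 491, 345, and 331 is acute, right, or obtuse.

Compare the square of the longest side to the sum of squares of the other two: 331² + 345² = 228586 < 241081 = 491².

obtuse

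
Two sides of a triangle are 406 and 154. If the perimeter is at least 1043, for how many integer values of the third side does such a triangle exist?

Triangle inequality: 252 < x < 560. Perimeter ≥ 1043 gives x ≥ 1043 − 406 − 154 = 483.
So 483 ≤ x < 560; integers 483 through 559: 77 values.

77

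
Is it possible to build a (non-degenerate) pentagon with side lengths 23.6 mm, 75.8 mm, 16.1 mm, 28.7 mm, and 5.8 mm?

No

For a pentagon, each side must be shorter than the sum of the others.
Here the longest side is 75.8, but the remaining 4 sides sum to only 74.2.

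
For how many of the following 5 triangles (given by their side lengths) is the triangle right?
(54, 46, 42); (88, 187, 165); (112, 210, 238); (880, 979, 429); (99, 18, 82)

(54,46,42): 42²+46² = 3880 > 2916 = 54² → acute
(88,187,165): 88²+165² = 34969 = 187² → right
(112,210,238): 112²+210² = 56644 = 238² → right
(880,979,429): 429²+880² = 958441 = 979² → right
(99,18,82): 18²+82² = 7048 < 9801 = 99² → obtuse
3 of the 5 are right.

3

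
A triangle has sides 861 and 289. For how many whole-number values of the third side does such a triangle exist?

577

The third side lies in the open interval (572, 1150).
Integers from 573 to 1149 inclusive: 1149 − 573 + 1 = 577.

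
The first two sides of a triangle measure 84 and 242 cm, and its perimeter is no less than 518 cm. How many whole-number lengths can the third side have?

Triangle inequality: 158 < x < 326. Perimeter ≥ 518 gives x ≥ 518 − 84 − 242 = 192.
So 192 ≤ x < 326; integers 192 through 325: 134 values.

134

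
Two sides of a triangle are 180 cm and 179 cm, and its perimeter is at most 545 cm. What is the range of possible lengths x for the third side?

1 < x ≤ 186

Triangle inequality alone gives 1 < x < 359.
The perimeter condition gives x ≤ 545 − 180 − 179 = 186.
Intersecting the two: 1 < x ≤ 186.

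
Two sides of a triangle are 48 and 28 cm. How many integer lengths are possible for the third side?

The third side lies in the open interval (20, 76).
Integers from 21 to 75 inclusive: 75 − 21 + 1 = 55.

55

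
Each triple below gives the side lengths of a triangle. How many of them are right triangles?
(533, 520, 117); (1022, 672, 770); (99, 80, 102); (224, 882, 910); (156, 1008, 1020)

4

(533,520,117): 117²+520² = 284089 = 533² → right
(1022,672,770): 672²+770² = 1044484 = 1022² → right
(99,80,102): 80²+99² = 16201 > 10404 = 102² → acute
(224,882,910): 224²+882² = 828100 = 910² → right
(156,1008,1020): 156²+1008² = 1040400 = 1020² → right
4 of the 5 are right.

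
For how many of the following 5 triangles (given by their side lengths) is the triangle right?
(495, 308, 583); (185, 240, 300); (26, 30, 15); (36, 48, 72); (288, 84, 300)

2

(495,308,583): 308²+495² = 339889 = 583² → right
(185,240,300): 185²+240² = 91825 > 90000 = 300² → acute
(26,30,15): 15²+26² = 901 > 900 = 30² → acute
(36,48,72): 36²+48² = 3600 < 5184 = 72² → obtuse
(288,84,300): 84²+288² = 90000 = 300² → right
2 of the 5 are right.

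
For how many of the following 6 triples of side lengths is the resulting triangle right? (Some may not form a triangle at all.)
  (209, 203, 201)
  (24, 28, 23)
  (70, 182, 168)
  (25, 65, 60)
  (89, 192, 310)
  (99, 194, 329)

(209,203,201): 201²+203² = 81610 > 43681 = 209² → acute
(24,28,23): 23²+24² = 1105 > 784 = 28² → acute
(70,182,168): 70²+168² = 33124 = 182² → right
(25,65,60): 25²+60² = 4225 = 65² → right
(89,192,310): 89+192 ≤ 310, not a triangle
(99,194,329): 99+194 ≤ 329, not a triangle
2 of the 6 are right.

2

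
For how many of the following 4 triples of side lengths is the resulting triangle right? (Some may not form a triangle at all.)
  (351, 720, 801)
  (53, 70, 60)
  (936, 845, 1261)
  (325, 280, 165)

3

(351,720,801): 351²+720² = 641601 = 801² → right
(53,70,60): 53²+60² = 6409 > 4900 = 70² → acute
(936,845,1261): 845²+936² = 1590121 = 1261² → right
(325,280,165): 165²+280² = 105625 = 325² → right
3 of the 4 are right.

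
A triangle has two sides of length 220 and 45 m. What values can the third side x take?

175 < x < 265 (m)

By the triangle inequality, x must be less than 220 + 45 = 265 and greater than |220 − 45| = 175.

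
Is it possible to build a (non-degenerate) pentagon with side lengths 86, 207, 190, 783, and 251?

No

For a pentagon, each side must be shorter than the sum of the others.
Here the longest side is 783, but the remaining 4 sides sum to only 734.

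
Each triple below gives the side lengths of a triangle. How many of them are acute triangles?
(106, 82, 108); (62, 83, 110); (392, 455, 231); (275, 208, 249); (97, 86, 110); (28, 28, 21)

(106,82,108): 82²+106² = 17960 > 11664 = 108² → acute
(62,83,110): 62²+83² = 10733 < 12100 = 110² → obtuse
(392,455,231): 231²+392² = 207025 = 455² → right
(275,208,249): 208²+249² = 105265 > 75625 = 275² → acute
(97,86,110): 86²+97² = 16805 > 12100 = 110² → acute
(28,28,21): 21²+28² = 1225 > 784 = 28² → acute
4 of the 6 are acute.

4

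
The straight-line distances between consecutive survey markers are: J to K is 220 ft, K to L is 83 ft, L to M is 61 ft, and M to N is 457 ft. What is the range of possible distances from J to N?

The maximum is all hops collinear in one direction: 220 + 83 + 61 + 457 = 821.
The longest hop is 457; the others sum to 364. Folding the others back against it leaves at least 457 − 364 = 93.

93 ≤ JN ≤ 821 ft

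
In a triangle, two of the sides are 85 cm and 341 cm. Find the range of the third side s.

256 < s < 426 (cm)

By the triangle inequality, s must be less than 85 + 341 = 426 and greater than |85 − 341| = 256.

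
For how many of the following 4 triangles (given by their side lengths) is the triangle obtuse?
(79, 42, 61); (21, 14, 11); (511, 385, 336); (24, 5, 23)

(79,42,61): 42²+61² = 5485 < 6241 = 79² → obtuse
(21,14,11): 11²+14² = 317 < 441 = 21² → obtuse
(511,385,336): 336²+385² = 261121 = 511² → right
(24,5,23): 5²+23² = 554 < 576 = 24² → obtuse
3 of the 4 are obtuse.

3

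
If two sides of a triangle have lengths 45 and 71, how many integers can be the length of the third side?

The third side lies in the open interval (26, 116).
Integers from 27 to 115 inclusive: 115 − 27 + 1 = 89.

89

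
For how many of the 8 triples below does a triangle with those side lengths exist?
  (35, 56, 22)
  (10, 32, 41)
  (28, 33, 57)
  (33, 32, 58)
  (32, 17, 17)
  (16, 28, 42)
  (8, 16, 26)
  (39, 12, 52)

(22,35,56): 22+35 > 56 → valid
(10,32,41): 10+32 > 41 → valid
(28,33,57): 28+33 > 57 → valid
(32,33,58): 32+33 > 58 → valid
(17,17,32): 17+17 > 32 → valid
(16,28,42): 16+28 > 42 → valid
(8,16,26): 8+16 ≤ 26 → not valid
(12,39,52): 12+39 ≤ 52 → not valid
6 of the 8 triples form a triangle.

6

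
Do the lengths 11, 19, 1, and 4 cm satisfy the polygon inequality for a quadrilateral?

No

For a quadrilateral, each side must be shorter than the sum of the others.
Here the longest side is 19, but the remaining 3 sides sum to only 16.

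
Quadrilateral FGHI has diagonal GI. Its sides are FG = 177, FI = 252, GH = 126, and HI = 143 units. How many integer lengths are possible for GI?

From triangle FGI: 75 < GI < 429.
From triangle HGI: 17 < GI < 269.
Intersection: 75 < GI < 269, so integers 76 through 268: 193 values.

193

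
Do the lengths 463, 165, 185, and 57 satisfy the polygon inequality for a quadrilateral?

No

For a quadrilateral, each side must be shorter than the sum of the others.
Here the longest side is 463, but the remaining 3 sides sum to only 407.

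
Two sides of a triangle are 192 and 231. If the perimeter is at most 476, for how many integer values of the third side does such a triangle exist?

14

Triangle inequality: 39 < x < 423. Perimeter ≤ 476 gives x ≤ 476 − 192 − 231 = 53.
So 39 < x ≤ 53; integers 40 through 53: 14 values.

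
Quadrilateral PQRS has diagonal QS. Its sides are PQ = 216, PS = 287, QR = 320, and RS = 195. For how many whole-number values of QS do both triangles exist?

From triangle PQS: 71 < QS < 503.
From triangle RQS: 125 < QS < 515.
Intersection: 125 < QS < 503, so integers 126 through 502: 377 values.

377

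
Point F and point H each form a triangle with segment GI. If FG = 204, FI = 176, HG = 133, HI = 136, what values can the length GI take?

28 < GI < 269

From triangle FGI: |204 − 176| < GI < 204 + 176, i.e. 28 < GI < 380.
From triangle HGI: 3 < GI < 269.
Both must hold, so GI lies in the intersection.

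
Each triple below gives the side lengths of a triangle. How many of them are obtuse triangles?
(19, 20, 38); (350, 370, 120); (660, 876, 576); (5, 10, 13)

(19,20,38): 19²+20² = 761 < 1444 = 38² → obtuse
(350,370,120): 120²+350² = 136900 = 370² → right
(660,876,576): 576²+660² = 767376 = 876² → right
(5,10,13): 5²+10² = 125 < 169 = 13² → obtuse
2 of the 4 are obtuse.

2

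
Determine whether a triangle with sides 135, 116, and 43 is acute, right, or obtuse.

Compare the square of the longest side to the sum of squares of the other two: 43² + 116² = 15305 < 18225 = 135².

obtuse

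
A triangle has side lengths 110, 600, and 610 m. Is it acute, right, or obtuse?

Compare the square of the longest side to the sum of squares of the other two: 110² + 600² = 372100 = 610².

right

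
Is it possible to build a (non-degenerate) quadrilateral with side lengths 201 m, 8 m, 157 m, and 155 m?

A quadrilateral exists iff every side is shorter than the sum of the others — equivalently, the longest side is less than the sum of the rest.
Longest side 201 < 320 (sum of the remaining 3), so yes.

Yes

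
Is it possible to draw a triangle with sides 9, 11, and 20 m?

The two shorter sides sum to 20, exactly equal to the longest side 20.
That gives only a degenerate (flat) triangle — the inequality must be strict.

No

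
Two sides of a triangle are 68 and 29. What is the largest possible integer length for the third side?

96

The third side must be strictly less than 68 + 29 = 97.
The largest integer below 97 is 96.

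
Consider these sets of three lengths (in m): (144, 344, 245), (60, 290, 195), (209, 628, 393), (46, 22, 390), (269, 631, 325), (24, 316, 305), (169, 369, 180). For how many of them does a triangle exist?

(144,245,344): 144+245 > 344 → valid
(60,195,290): 60+195 ≤ 290 → not valid
(209,393,628): 209+393 ≤ 628 → not valid
(22,46,390): 22+46 ≤ 390 → not valid
(269,325,631): 269+325 ≤ 631 → not valid
(24,305,316): 24+305 > 316 → valid
(169,180,369): 169+180 ≤ 369 → not valid
2 of the 7 triples form a triangle.

2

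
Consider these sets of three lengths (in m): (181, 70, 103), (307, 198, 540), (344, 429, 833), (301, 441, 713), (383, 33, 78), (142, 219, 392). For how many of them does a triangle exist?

(70,103,181): 70+103 ≤ 181 → not valid
(198,307,540): 198+307 ≤ 540 → not valid
(344,429,833): 344+429 ≤ 833 → not valid
(301,441,713): 301+441 > 713 → valid
(33,78,383): 33+78 ≤ 383 → not valid
(142,219,392): 142+219 ≤ 392 → not valid
1 of the 6 triples forms a triangle.

1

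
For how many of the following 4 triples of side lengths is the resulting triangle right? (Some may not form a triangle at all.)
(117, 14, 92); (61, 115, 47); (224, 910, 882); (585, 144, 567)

(117,14,92): 14+92 ≤ 117, not a triangle
(61,115,47): 47+61 ≤ 115, not a triangle
(224,910,882): 224²+882² = 828100 = 910² → right
(585,144,567): 144²+567² = 342225 = 585² → right
2 of the 4 are right.

2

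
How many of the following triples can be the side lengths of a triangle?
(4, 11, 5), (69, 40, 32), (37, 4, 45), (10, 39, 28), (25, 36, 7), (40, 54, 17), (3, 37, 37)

(4,5,11): 4+5 ≤ 11 → not valid
(32,40,69): 32+40 > 69 → valid
(4,37,45): 4+37 ≤ 45 → not valid
(10,28,39): 10+28 ≤ 39 → not valid
(7,25,36): 7+25 ≤ 36 → not valid
(17,40,54): 17+40 > 54 → valid
(3,37,37): 3+37 > 37 → valid
3 of the 7 triples form a triangle.

3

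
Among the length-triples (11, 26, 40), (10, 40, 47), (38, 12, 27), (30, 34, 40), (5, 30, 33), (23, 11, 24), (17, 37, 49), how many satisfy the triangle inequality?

6

(11,26,40): 11+26 ≤ 40 → not valid
(10,40,47): 10+40 > 47 → valid
(12,27,38): 12+27 > 38 → valid
(30,34,40): 30+34 > 40 → valid
(5,30,33): 5+30 > 33 → valid
(11,23,24): 11+23 > 24 → valid
(17,37,49): 17+37 > 49 → valid
6 of the 7 triples form a triangle.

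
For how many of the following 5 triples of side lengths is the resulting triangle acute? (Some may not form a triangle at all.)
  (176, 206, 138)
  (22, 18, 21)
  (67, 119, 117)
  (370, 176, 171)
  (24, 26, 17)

4

(176,206,138): 138²+176² = 50020 > 42436 = 206² → acute
(22,18,21): 18²+21² = 765 > 484 = 22² → acute
(67,119,117): 67²+117² = 18178 > 14161 = 119² → acute
(370,176,171): 171+176 ≤ 370, not a triangle
(24,26,17): 17²+24² = 865 > 676 = 26² → acute
4 of the 5 are acute.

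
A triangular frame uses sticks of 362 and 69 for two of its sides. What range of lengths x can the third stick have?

293 < x < 431

By the triangle inequality, x must be less than 362 + 69 = 431 and greater than |362 − 69| = 293.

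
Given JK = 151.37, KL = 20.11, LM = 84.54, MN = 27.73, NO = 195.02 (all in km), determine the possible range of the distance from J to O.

The maximum is all hops collinear in one direction: 151.37 + 20.11 + 84.54 + 27.73 + 195.02 = 478.77.
The longest hop is 195.02; the others sum to 283.75. Since 195.02 ≤ 283.75, the path can fold back on itself completely, so the minimum distance is 0.

0 ≤ JO ≤ 478.77 km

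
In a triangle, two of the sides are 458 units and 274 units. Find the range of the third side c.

184 < c < 732 (units)

By the triangle inequality, c must be less than 458 + 274 = 732 and greater than |458 − 274| = 184.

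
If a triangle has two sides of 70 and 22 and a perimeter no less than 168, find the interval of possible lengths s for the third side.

Triangle inequality alone gives 48 < s < 92.
The perimeter condition gives s ≥ 168 − 70 − 22 = 76.
Intersecting the two: 76 ≤ s < 92.

76 ≤ s < 92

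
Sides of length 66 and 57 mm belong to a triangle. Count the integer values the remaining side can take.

The third side lies in the open interval (9, 123).
Integers from 10 to 122 inclusive: 122 − 10 + 1 = 113.

113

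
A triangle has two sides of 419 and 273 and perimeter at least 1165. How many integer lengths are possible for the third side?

219

Triangle inequality: 146 < x < 692. Perimeter ≥ 1165 gives x ≥ 1165 − 419 − 273 = 473.
So 473 ≤ x < 692; integers 473 through 691: 219 values.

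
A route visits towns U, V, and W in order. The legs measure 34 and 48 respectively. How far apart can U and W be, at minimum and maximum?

By the triangle inequality, |34 − 48| ≤ UW ≤ 34 + 48.

14 ≤ UW ≤ 82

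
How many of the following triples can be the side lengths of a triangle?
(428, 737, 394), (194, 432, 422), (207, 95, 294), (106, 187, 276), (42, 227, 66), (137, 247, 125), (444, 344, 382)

6

(394,428,737): 394+428 > 737 → valid
(194,422,432): 194+422 > 432 → valid
(95,207,294): 95+207 > 294 → valid
(106,187,276): 106+187 > 276 → valid
(42,66,227): 42+66 ≤ 227 → not valid
(125,137,247): 125+137 > 247 → valid
(344,382,444): 344+382 > 444 → valid
6 of the 7 triples form a triangle.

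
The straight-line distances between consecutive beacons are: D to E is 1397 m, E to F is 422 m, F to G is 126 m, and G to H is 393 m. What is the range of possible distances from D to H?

The maximum is all hops collinear in one direction: 1397 + 422 + 126 + 393 = 2338.
The longest hop is 1397; the others sum to 941. Folding the others back against it leaves at least 1397 − 941 = 456.

456 ≤ DH ≤ 2338 m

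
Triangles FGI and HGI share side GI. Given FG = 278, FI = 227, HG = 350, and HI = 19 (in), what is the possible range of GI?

From triangle FGI: |278 − 227| < GI < 278 + 227, i.e. 51 < GI < 505.
From triangle HGI: 331 < GI < 369.
Both must hold, so GI lies in the intersection.

331 < GI < 369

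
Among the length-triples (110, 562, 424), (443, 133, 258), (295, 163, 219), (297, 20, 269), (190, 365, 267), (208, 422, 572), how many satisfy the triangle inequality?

3

(110,424,562): 110+424 ≤ 562 → not valid
(133,258,443): 133+258 ≤ 443 → not valid
(163,219,295): 163+219 > 295 → valid
(20,269,297): 20+269 ≤ 297 → not valid
(190,267,365): 190+267 > 365 → valid
(208,422,572): 208+422 > 572 → valid
3 of the 6 triples form a triangle.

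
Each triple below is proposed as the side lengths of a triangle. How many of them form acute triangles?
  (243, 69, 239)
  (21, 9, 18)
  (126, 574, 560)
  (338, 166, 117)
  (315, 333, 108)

1

(243,69,239): 69²+239² = 61882 > 59049 = 243² → acute
(21,9,18): 9²+18² = 405 < 441 = 21² → obtuse
(126,574,560): 126²+560² = 329476 = 574² → right
(338,166,117): 117+166 ≤ 338, not a triangle
(315,333,108): 108²+315² = 110889 = 333² → right
1 of the 5 is acute.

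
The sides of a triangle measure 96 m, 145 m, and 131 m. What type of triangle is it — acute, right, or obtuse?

acute

Compare the square of the longest side to the sum of squares of the other two: 96² + 131² = 26377 > 21025 = 145².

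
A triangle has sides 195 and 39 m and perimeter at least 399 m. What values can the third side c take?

Triangle inequality alone gives 156 < c < 234.
The perimeter condition gives c ≥ 399 − 195 − 39 = 165.
Intersecting the two: 165 ≤ c < 234.

165 ≤ c < 234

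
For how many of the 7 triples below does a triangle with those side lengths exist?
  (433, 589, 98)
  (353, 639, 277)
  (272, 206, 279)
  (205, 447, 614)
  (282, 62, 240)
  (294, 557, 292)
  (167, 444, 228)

(98,433,589): 98+433 ≤ 589 → not valid
(277,353,639): 277+353 ≤ 639 → not valid
(206,272,279): 206+272 > 279 → valid
(205,447,614): 205+447 > 614 → valid
(62,240,282): 62+240 > 282 → valid
(292,294,557): 292+294 > 557 → valid
(167,228,444): 167+228 ≤ 444 → not valid
4 of the 7 triples form a triangle.

4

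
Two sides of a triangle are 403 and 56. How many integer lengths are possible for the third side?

111

The third side lies in the open interval (347, 459).
Integers from 348 to 458 inclusive: 458 − 348 + 1 = 111.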